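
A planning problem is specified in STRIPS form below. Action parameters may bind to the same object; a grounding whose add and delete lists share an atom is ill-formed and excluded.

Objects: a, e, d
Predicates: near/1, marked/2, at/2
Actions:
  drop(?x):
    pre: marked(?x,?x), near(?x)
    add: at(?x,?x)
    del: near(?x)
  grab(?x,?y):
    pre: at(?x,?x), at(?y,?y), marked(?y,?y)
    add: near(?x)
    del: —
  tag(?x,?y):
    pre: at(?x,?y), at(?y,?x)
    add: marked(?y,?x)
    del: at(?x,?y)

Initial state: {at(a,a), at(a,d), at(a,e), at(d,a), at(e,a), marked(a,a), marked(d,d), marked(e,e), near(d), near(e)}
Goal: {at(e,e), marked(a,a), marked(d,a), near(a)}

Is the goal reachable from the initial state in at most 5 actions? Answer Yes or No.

Yes

1. drop(e)  →  {at(a,a), at(a,d), at(a,e), at(d,a), at(e,a), at(e,e), marked(a,a), marked(d,d), marked(e,e), near(d)}
2. grab(a,a)  →  {at(a,a), at(a,d), at(a,e), at(d,a), at(e,a), at(e,e), marked(a,a), marked(d,d), marked(e,e), near(a), near(d)}
3. tag(a,d)  →  {at(a,a), at(a,e), at(d,a), at(e,a), at(e,e), marked(a,a), marked(d,a), marked(d,d), marked(e,e), near(a), near(d)}
optimal plan length = 3; 3 ≤ 5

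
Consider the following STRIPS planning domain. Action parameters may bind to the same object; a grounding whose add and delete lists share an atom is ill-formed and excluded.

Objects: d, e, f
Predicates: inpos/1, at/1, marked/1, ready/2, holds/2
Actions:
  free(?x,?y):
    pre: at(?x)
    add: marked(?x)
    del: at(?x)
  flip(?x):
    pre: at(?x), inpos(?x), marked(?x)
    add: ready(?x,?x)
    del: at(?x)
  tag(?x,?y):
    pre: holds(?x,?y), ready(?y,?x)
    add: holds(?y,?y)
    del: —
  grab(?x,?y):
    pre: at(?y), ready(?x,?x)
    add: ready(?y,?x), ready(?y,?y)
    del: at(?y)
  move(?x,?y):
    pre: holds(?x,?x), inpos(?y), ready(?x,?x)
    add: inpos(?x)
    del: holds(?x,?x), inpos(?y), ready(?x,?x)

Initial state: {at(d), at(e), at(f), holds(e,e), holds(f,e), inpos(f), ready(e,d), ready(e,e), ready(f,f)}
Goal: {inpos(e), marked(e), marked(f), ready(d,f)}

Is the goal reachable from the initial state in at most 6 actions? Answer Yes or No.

Yes

1. free(e,d)  →  {at(d), at(f), holds(e,e), holds(f,e), inpos(f), marked(e), ready(e,d), ready(e,e), ready(f,f)}
2. free(f,d)  →  {at(d), holds(e,e), holds(f,e), inpos(f), marked(e), marked(f), ready(e,d), ready(e,e), ready(f,f)}
3. grab(f,d)  →  {holds(e,e), holds(f,e), inpos(f), marked(e), marked(f), ready(d,d), ready(d,f), ready(e,d), ready(e,e), ready(f,f)}
4. move(e,f)  →  {holds(f,e), inpos(e), marked(e), marked(f), ready(d,d), ready(d,f), ready(e,d), ready(f,f)}
optimal plan length = 4; 4 ≤ 6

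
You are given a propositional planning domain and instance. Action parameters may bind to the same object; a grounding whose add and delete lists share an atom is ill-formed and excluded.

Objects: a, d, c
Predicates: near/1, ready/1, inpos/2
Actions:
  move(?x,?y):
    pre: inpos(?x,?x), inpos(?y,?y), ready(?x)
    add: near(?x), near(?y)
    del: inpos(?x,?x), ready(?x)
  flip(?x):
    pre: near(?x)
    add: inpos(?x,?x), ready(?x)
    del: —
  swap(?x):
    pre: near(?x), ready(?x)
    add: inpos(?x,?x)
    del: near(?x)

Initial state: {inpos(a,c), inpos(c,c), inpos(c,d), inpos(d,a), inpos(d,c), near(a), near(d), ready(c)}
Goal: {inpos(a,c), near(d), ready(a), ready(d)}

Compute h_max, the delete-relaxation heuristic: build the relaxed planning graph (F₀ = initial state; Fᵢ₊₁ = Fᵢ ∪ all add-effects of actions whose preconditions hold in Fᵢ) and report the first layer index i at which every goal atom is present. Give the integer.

1

F0 = init (8 atoms)
F1 = F0 ∪ {inpos(a,a), inpos(d,d), near(c), ready(a), ready(d)}  (13 atoms)
goal ⊆ F1  ⇒  h_max = 1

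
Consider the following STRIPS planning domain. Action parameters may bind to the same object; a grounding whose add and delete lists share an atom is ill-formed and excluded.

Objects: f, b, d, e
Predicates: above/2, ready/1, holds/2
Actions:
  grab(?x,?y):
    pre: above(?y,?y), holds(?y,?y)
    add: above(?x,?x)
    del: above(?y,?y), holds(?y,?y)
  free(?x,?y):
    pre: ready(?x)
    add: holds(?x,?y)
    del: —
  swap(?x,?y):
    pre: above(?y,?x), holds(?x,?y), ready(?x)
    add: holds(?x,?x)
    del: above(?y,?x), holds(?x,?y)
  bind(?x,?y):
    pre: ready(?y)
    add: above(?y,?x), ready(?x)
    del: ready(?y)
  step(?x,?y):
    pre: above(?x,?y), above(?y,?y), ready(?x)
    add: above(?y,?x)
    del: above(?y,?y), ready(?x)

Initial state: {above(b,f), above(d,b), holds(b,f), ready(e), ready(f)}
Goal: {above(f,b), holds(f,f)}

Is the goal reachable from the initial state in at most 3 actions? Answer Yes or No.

Yes

1. free(f,f)  →  {above(b,f), above(d,b), holds(b,f), holds(f,f), ready(e), ready(f)}
2. bind(b,f)  →  {above(b,f), above(d,b), above(f,b), holds(b,f), holds(f,f), ready(b), ready(e)}
optimal plan length = 2; 2 ≤ 3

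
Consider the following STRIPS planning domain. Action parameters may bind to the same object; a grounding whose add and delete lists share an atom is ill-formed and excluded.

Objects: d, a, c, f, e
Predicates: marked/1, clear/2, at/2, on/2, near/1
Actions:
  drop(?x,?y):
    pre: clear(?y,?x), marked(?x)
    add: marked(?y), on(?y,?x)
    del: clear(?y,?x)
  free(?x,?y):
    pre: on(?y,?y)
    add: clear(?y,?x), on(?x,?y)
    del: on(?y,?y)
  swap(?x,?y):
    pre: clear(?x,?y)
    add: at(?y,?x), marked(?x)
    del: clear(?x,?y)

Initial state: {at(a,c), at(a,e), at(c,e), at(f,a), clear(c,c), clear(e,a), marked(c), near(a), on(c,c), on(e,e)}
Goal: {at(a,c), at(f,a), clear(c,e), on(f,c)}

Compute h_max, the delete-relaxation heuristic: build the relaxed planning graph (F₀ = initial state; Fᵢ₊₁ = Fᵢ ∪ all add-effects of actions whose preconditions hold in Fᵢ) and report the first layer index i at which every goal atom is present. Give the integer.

F0 = init (10 atoms)
F1 = F0 ∪ {at(c,c), clear(c,a), clear(c,d), clear(c,e), clear(c,f), clear(e,c), clear(e,d), clear(e,f), marked(e), on(a,c), on(a,e), on(c,e), on(d,c), on(d,e), on(e,c), on(f,c), on(f,e)}  (27 atoms)
goal ⊆ F1  ⇒  h_max = 1

1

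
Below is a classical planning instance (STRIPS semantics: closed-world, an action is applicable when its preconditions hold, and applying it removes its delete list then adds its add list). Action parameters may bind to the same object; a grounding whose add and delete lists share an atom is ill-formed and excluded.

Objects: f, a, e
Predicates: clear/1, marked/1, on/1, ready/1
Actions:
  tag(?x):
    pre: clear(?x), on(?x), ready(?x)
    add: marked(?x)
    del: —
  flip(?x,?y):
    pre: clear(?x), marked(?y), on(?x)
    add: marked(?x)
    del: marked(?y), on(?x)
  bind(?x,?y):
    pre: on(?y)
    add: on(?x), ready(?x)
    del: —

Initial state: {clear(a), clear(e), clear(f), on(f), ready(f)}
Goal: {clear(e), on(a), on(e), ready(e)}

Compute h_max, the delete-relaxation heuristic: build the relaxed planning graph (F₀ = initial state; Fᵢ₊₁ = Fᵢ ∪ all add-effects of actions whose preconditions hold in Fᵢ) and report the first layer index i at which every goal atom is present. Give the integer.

1

F0 = init (5 atoms)
F1 = F0 ∪ {marked(f), on(a), on(e), ready(a), ready(e)}  (10 atoms)
goal ⊆ F1  ⇒  h_max = 1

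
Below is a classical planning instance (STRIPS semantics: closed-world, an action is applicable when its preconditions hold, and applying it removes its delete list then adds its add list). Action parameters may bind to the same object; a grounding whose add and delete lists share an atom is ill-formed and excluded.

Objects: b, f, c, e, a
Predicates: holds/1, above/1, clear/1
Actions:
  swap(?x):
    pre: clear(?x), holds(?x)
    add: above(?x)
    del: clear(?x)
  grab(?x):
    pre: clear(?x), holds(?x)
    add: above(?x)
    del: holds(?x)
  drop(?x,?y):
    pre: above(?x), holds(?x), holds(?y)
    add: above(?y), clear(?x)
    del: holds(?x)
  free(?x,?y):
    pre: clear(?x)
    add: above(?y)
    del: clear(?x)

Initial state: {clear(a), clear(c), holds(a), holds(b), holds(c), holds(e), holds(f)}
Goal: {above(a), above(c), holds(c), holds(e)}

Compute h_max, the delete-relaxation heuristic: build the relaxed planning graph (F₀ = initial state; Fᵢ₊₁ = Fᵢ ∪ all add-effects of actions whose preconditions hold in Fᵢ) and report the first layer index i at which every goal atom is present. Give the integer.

F0 = init (7 atoms)
F1 = F0 ∪ {above(a), above(b), above(c), above(e), above(f)}  (12 atoms)
goal ⊆ F1  ⇒  h_max = 1

1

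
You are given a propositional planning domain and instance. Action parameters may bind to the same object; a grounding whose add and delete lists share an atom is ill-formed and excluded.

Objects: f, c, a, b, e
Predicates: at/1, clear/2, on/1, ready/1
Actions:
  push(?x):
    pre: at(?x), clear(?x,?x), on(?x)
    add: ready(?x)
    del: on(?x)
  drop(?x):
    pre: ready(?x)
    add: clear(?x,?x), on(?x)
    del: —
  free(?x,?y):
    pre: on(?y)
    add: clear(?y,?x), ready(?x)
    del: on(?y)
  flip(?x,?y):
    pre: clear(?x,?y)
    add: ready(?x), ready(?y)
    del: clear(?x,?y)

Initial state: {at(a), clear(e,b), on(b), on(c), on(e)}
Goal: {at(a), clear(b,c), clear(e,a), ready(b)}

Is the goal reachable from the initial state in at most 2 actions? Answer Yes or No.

No

1. free(c,b)  →  {at(a), clear(b,c), clear(e,b), on(c), on(e), ready(c)}
2. free(a,e)  →  {at(a), clear(b,c), clear(e,a), clear(e,b), on(c), ready(a), ready(c)}
3. free(b,c)  →  {at(a), clear(b,c), clear(c,b), clear(e,a), clear(e,b), ready(a), ready(b), ready(c)}
optimal plan length = 3; 3 > 2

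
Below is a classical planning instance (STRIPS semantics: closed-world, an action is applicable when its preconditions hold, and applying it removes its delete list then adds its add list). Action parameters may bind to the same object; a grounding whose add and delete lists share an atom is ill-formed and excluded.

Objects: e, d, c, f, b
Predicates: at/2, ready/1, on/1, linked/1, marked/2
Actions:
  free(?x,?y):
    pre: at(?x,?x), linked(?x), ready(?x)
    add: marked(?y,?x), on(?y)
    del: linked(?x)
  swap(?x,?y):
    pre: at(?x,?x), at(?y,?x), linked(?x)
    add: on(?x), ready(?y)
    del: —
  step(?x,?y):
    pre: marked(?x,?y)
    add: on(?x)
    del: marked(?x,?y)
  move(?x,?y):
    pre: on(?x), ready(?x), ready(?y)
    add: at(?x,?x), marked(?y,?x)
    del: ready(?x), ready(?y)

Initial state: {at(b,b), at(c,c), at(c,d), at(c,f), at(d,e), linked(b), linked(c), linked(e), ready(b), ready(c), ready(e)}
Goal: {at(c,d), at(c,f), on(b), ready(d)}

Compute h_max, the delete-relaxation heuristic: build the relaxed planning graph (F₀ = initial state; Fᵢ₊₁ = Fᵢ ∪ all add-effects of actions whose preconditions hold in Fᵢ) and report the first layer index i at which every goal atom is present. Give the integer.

F0 = init (11 atoms)
F1 = F0 ∪ {marked(b,b), marked(b,c), marked(c,b), marked(c,c), marked(d,b), marked(d,c), marked(e,b), marked(e,c), marked(f,b), marked(f,c), on(b), on(c), on(d), on(e), on(f)}  (26 atoms)
F2 = F1 ∪ {at(e,e), marked(b,e), marked(c,e), marked(e,e)}  (30 atoms)
F3 = F2 ∪ {marked(d,e), marked(f,e), ready(d)}  (33 atoms)
goal ⊆ F3  ⇒  h_max = 3

3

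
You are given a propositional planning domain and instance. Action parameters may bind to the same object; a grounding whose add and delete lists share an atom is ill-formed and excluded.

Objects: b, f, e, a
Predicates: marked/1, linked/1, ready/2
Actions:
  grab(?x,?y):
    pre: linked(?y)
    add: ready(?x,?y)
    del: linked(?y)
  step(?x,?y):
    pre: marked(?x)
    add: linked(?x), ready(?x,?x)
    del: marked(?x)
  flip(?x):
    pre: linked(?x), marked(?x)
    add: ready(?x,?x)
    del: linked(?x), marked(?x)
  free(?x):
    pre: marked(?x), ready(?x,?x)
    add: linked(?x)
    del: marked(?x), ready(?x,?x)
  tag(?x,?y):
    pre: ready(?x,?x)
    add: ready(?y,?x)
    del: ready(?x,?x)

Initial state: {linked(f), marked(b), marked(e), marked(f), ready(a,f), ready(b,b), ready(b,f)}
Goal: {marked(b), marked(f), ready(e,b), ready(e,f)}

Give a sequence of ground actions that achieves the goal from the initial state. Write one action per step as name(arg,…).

1. grab(e,f)  →  {marked(b), marked(e), marked(f), ready(a,f), ready(b,b), ready(b,f), ready(e,f)}
2. tag(b,e)  →  {marked(b), marked(e), marked(f), ready(a,f), ready(b,f), ready(e,b), ready(e,f)}

grab(e,f); tag(b,e)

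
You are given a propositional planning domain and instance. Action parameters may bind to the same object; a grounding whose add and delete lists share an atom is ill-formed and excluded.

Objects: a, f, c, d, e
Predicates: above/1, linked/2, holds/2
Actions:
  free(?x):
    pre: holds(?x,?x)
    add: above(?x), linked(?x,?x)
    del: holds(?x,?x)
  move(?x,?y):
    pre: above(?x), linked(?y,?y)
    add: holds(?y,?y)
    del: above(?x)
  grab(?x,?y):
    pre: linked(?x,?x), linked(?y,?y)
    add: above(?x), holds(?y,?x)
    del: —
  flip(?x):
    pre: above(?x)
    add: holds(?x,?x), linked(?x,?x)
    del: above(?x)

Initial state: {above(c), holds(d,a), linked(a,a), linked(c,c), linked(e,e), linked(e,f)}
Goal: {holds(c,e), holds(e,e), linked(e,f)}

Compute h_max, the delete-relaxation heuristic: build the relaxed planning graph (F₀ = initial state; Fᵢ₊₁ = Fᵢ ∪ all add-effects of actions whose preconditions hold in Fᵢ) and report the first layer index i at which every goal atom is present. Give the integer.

1

F0 = init (6 atoms)
F1 = F0 ∪ {above(a), above(e), holds(a,a), holds(a,c), holds(a,e), holds(c,a), holds(c,c), holds(c,e), holds(e,a), holds(e,c), holds(e,e)}  (17 atoms)
goal ⊆ F1  ⇒  h_max = 1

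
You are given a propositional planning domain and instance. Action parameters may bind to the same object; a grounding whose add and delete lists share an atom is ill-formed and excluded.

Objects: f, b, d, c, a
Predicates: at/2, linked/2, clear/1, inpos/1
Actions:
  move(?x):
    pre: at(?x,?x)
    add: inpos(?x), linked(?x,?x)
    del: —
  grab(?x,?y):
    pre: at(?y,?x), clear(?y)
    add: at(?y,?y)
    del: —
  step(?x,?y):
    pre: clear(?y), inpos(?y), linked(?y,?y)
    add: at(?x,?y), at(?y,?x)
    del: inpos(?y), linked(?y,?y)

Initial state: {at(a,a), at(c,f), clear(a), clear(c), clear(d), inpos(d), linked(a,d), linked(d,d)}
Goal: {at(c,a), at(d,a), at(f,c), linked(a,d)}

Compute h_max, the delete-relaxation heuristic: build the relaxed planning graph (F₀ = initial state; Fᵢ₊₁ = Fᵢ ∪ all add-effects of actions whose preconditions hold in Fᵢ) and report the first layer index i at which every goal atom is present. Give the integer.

F0 = init (8 atoms)
F1 = F0 ∪ {at(a,d), at(b,d), at(c,c), at(c,d), at(d,a), at(d,b), at(d,c), at(d,d), at(d,f), at(f,d), inpos(a), linked(a,a)}  (20 atoms)
F2 = F1 ∪ {at(a,b), at(a,c), at(a,f), at(b,a), at(c,a), at(f,a), inpos(c), linked(c,c)}  (28 atoms)
F3 = F2 ∪ {at(b,c), at(c,b), at(f,c)}  (31 atoms)
goal ⊆ F3  ⇒  h_max = 3

3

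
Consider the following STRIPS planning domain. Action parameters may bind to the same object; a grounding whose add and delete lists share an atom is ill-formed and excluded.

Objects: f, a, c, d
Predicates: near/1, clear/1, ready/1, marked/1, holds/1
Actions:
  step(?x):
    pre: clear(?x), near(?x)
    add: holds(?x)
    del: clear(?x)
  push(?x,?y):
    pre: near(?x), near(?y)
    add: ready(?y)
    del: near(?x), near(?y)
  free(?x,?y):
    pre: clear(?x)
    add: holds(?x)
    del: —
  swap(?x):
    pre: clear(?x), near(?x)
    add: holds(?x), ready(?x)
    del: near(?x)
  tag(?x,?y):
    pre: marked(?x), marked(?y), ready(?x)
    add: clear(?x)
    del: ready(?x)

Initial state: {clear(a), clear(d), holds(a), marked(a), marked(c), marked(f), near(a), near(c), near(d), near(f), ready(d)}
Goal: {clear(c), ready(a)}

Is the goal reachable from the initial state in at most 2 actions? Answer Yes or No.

1. push(f,a)  →  {clear(a), clear(d), holds(a), marked(a), marked(c), marked(f), near(c), near(d), ready(a), ready(d)}
2. push(c,c)  →  {clear(a), clear(d), holds(a), marked(a), marked(c), marked(f), near(d), ready(a), ready(c), ready(d)}
3. tag(c,f)  →  {clear(a), clear(c), clear(d), holds(a), marked(a), marked(c), marked(f), near(d), ready(a), ready(d)}
optimal plan length = 3; 3 > 2

No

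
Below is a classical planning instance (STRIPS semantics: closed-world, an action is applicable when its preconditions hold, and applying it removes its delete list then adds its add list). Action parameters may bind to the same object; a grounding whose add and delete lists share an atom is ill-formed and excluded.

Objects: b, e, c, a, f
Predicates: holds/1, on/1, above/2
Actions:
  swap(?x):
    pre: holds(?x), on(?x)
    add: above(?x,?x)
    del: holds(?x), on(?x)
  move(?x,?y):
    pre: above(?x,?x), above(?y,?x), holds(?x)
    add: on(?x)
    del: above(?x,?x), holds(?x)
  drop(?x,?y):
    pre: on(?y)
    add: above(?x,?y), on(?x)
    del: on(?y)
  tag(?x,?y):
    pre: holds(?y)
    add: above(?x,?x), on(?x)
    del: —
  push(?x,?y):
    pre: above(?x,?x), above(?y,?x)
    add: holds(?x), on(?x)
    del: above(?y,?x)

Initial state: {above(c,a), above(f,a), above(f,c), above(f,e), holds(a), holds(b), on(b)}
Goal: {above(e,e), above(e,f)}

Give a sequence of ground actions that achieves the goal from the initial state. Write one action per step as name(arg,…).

drop(f,b); drop(e,f); tag(e,b)

1. drop(f,b)  →  {above(c,a), above(f,a), above(f,b), above(f,c), above(f,e), holds(a), holds(b), on(f)}
2. drop(e,f)  →  {above(c,a), above(e,f), above(f,a), above(f,b), above(f,c), above(f,e), holds(a), holds(b), on(e)}
3. tag(e,b)  →  {above(c,a), above(e,e), above(e,f), above(f,a), above(f,b), above(f,c), above(f,e), holds(a), holds(b), on(e)}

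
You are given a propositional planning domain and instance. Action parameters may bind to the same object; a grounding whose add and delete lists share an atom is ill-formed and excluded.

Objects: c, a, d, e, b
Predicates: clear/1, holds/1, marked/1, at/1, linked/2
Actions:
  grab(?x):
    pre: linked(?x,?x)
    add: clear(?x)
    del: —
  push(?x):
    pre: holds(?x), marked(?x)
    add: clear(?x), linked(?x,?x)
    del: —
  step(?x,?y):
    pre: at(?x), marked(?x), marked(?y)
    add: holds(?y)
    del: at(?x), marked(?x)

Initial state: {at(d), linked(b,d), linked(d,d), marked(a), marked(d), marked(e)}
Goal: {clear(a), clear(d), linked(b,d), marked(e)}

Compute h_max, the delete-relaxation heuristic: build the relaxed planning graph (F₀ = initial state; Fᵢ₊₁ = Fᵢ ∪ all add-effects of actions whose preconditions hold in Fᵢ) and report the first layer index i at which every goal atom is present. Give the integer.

F0 = init (6 atoms)
F1 = F0 ∪ {clear(d), holds(a), holds(d), holds(e)}  (10 atoms)
F2 = F1 ∪ {clear(a), clear(e), linked(a,a), linked(e,e)}  (14 atoms)
goal ⊆ F2  ⇒  h_max = 2

2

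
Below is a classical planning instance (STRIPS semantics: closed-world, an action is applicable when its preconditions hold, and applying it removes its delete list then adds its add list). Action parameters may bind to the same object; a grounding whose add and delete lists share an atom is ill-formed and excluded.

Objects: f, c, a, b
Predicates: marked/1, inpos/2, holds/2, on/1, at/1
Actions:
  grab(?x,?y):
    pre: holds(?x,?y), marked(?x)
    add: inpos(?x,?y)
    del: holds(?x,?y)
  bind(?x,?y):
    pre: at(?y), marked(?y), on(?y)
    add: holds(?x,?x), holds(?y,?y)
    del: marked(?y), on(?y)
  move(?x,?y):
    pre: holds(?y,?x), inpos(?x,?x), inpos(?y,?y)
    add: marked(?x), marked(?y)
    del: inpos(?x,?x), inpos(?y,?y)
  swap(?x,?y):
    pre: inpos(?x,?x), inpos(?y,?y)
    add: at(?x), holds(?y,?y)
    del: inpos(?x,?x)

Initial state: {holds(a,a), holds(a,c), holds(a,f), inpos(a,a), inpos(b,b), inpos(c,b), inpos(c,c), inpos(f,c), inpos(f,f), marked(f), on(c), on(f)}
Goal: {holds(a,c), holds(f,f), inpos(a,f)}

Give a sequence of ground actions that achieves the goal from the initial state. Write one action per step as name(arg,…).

move(c,a); grab(a,f); swap(f,f)

1. move(c,a)  →  {holds(a,a), holds(a,c), holds(a,f), inpos(b,b), inpos(c,b), inpos(f,c), inpos(f,f), marked(a), marked(c), marked(f), on(c), on(f)}
2. grab(a,f)  →  {holds(a,a), holds(a,c), inpos(a,f), inpos(b,b), inpos(c,b), inpos(f,c), inpos(f,f), marked(a), marked(c), marked(f), on(c), on(f)}
3. swap(f,f)  →  {at(f), holds(a,a), holds(a,c), holds(f,f), inpos(a,f), inpos(b,b), inpos(c,b), inpos(f,c), marked(a), marked(c), marked(f), on(c), on(f)}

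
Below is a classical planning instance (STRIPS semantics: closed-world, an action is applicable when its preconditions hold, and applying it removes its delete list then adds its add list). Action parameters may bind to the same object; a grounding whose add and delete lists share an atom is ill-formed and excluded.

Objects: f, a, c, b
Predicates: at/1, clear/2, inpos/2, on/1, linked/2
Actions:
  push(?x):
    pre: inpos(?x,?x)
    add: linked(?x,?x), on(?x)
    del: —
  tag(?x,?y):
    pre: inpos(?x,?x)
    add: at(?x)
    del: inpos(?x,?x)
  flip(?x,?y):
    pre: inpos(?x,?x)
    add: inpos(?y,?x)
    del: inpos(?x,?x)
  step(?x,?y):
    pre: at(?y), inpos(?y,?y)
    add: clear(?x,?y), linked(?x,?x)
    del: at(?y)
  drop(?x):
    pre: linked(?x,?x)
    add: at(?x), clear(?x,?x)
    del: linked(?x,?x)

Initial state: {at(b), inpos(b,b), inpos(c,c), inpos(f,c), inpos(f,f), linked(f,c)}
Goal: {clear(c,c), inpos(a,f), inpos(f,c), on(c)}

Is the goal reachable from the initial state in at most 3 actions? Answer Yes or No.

Yes

1. push(c)  →  {at(b), inpos(b,b), inpos(c,c), inpos(f,c), inpos(f,f), linked(c,c), linked(f,c), on(c)}
2. flip(f,a)  →  {at(b), inpos(a,f), inpos(b,b), inpos(c,c), inpos(f,c), linked(c,c), linked(f,c), on(c)}
3. drop(c)  →  {at(b), at(c), clear(c,c), inpos(a,f), inpos(b,b), inpos(c,c), inpos(f,c), linked(f,c), on(c)}
optimal plan length = 3; 3 ≤ 3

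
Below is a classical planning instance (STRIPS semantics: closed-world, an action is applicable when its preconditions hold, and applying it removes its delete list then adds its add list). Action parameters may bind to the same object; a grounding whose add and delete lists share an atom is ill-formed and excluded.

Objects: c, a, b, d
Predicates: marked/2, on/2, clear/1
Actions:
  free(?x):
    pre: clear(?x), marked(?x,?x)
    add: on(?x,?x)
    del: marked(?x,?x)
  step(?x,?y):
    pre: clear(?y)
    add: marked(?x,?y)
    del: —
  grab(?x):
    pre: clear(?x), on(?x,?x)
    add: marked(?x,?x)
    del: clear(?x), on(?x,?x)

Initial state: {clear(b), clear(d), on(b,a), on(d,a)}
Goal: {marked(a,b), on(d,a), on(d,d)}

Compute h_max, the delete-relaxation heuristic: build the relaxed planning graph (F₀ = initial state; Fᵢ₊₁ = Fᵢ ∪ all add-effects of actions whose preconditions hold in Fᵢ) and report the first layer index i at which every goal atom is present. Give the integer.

2

F0 = init (4 atoms)
F1 = F0 ∪ {marked(a,b), marked(a,d), marked(b,b), marked(b,d), marked(c,b), marked(c,d), marked(d,b), marked(d,d)}  (12 atoms)
F2 = F1 ∪ {on(b,b), on(d,d)}  (14 atoms)
goal ⊆ F2  ⇒  h_max = 2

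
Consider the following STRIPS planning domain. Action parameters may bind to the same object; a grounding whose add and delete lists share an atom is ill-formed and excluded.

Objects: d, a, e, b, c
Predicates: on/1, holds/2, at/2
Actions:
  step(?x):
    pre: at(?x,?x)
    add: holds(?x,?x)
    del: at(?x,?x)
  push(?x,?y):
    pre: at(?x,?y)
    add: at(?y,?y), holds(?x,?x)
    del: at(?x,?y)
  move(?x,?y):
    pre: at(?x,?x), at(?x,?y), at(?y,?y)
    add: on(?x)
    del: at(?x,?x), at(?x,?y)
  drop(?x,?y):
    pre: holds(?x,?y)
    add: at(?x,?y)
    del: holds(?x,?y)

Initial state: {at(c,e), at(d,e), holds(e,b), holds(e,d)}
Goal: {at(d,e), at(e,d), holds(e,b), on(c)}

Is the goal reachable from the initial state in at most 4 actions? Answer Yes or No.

1. push(c,e)  →  {at(d,e), at(e,e), holds(c,c), holds(e,b), holds(e,d)}
2. drop(e,d)  →  {at(d,e), at(e,d), at(e,e), holds(c,c), holds(e,b)}
3. drop(c,c)  →  {at(c,c), at(d,e), at(e,d), at(e,e), holds(e,b)}
4. move(c,c)  →  {at(d,e), at(e,d), at(e,e), holds(e,b), on(c)}
optimal plan length = 4; 4 ≤ 4

Yes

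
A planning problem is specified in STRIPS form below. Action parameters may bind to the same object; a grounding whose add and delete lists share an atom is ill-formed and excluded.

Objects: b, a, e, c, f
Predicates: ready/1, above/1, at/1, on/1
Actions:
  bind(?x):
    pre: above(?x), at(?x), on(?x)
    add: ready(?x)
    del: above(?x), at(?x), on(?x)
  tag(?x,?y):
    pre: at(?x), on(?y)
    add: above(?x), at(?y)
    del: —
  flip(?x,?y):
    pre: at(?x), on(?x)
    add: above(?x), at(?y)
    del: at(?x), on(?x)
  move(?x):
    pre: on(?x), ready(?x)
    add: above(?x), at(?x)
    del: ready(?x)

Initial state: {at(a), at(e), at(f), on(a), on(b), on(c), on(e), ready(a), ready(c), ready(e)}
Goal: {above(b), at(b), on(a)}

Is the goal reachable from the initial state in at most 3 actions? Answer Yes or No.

1. tag(a,b)  →  {above(a), at(a), at(b), at(e), at(f), on(a), on(b), on(c), on(e), ready(a), ready(c), ready(e)}
2. tag(b,b)  →  {above(a), above(b), at(a), at(b), at(e), at(f), on(a), on(b), on(c), on(e), ready(a), ready(c), ready(e)}
optimal plan length = 2; 2 ≤ 3

Yes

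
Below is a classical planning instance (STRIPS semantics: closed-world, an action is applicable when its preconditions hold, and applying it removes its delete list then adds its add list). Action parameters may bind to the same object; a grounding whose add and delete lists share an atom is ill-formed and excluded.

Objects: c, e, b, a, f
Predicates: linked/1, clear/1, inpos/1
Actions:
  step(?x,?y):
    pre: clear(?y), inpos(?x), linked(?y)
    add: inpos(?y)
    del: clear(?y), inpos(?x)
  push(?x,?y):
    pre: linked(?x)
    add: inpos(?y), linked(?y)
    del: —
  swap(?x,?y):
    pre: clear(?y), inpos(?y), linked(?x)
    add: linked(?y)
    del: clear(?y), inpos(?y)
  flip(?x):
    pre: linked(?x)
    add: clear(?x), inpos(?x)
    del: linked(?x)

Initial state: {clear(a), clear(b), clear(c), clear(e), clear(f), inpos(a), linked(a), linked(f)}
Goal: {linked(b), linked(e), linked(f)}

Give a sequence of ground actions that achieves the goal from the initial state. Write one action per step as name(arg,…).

push(a,e); push(e,b)

1. push(a,e)  →  {clear(a), clear(b), clear(c), clear(e), clear(f), inpos(a), inpos(e), linked(a), linked(e), linked(f)}
2. push(e,b)  →  {clear(a), clear(b), clear(c), clear(e), clear(f), inpos(a), inpos(b), inpos(e), linked(a), linked(b), linked(e), linked(f)}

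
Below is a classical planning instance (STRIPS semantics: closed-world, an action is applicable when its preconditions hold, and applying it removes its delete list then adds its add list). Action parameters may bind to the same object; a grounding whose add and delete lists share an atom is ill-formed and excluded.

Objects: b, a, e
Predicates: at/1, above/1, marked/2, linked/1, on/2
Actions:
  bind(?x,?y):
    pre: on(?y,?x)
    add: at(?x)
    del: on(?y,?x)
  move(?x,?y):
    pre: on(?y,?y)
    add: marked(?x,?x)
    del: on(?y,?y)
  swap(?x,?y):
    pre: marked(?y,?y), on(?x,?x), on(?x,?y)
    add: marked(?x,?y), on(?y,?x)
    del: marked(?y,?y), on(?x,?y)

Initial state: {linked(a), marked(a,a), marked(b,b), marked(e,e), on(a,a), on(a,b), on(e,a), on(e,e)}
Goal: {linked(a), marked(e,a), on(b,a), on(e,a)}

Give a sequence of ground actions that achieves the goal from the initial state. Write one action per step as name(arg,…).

1. swap(a,b)  →  {linked(a), marked(a,a), marked(a,b), marked(e,e), on(a,a), on(b,a), on(e,a), on(e,e)}
2. swap(e,a)  →  {linked(a), marked(a,b), marked(e,a), marked(e,e), on(a,a), on(a,e), on(b,a), on(e,e)}
3. swap(a,e)  →  {linked(a), marked(a,b), marked(a,e), marked(e,a), on(a,a), on(b,a), on(e,a), on(e,e)}

swap(a,b); swap(e,a); swap(a,e)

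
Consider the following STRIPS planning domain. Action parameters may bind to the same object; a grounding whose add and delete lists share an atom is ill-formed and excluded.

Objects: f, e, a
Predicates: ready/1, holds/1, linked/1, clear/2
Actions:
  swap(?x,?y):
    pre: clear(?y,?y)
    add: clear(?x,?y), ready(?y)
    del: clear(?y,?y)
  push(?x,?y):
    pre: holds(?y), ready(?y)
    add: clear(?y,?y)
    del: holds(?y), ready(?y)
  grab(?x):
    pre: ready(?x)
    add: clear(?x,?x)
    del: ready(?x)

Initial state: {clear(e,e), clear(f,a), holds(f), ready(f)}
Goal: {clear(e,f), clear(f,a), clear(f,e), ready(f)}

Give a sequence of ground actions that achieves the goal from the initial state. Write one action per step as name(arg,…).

swap(f,e); push(f,f); swap(e,f)

1. swap(f,e)  →  {clear(f,a), clear(f,e), holds(f), ready(e), ready(f)}
2. push(f,f)  →  {clear(f,a), clear(f,e), clear(f,f), ready(e)}
3. swap(e,f)  →  {clear(e,f), clear(f,a), clear(f,e), ready(e), ready(f)}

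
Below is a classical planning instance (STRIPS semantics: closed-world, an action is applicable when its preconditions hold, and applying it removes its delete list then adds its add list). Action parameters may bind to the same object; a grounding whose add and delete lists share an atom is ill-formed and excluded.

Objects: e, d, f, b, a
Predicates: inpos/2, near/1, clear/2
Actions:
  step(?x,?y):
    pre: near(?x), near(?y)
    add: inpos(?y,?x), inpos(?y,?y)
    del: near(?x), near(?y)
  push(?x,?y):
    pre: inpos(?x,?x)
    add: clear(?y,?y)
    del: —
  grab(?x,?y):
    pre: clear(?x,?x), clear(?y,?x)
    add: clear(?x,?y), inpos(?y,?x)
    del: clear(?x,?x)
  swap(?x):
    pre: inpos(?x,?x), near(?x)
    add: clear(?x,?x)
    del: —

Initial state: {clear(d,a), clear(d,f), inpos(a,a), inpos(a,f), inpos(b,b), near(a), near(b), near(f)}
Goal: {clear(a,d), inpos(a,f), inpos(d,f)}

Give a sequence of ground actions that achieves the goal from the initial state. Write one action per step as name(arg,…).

push(b,f); push(b,a); grab(f,d); grab(a,d)

1. push(b,f)  →  {clear(d,a), clear(d,f), clear(f,f), inpos(a,a), inpos(a,f), inpos(b,b), near(a), near(b), near(f)}
2. push(b,a)  →  {clear(a,a), clear(d,a), clear(d,f), clear(f,f), inpos(a,a), inpos(a,f), inpos(b,b), near(a), near(b), near(f)}
3. grab(f,d)  →  {clear(a,a), clear(d,a), clear(d,f), clear(f,d), inpos(a,a), inpos(a,f), inpos(b,b), inpos(d,f), near(a), near(b), near(f)}
4. grab(a,d)  →  {clear(a,d), clear(d,a), clear(d,f), clear(f,d), inpos(a,a), inpos(a,f), inpos(b,b), inpos(d,a), inpos(d,f), near(a), near(b), near(f)}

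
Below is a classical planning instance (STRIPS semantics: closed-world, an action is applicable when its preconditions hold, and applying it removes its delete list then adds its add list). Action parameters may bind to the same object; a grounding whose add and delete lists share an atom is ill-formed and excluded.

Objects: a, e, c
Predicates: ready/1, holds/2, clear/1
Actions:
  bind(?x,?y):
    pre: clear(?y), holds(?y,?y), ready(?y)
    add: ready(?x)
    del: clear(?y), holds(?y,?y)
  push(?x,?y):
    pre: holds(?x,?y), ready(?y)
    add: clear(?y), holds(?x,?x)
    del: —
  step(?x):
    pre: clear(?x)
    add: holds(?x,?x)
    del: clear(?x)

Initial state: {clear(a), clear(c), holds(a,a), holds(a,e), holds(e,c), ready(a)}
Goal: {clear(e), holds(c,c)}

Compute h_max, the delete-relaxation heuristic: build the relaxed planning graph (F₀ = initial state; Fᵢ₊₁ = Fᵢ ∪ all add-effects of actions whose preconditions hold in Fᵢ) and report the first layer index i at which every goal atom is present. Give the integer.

2

F0 = init (6 atoms)
F1 = F0 ∪ {holds(c,c), ready(c), ready(e)}  (9 atoms)
F2 = F1 ∪ {clear(e), holds(e,e)}  (11 atoms)
goal ⊆ F2  ⇒  h_max = 2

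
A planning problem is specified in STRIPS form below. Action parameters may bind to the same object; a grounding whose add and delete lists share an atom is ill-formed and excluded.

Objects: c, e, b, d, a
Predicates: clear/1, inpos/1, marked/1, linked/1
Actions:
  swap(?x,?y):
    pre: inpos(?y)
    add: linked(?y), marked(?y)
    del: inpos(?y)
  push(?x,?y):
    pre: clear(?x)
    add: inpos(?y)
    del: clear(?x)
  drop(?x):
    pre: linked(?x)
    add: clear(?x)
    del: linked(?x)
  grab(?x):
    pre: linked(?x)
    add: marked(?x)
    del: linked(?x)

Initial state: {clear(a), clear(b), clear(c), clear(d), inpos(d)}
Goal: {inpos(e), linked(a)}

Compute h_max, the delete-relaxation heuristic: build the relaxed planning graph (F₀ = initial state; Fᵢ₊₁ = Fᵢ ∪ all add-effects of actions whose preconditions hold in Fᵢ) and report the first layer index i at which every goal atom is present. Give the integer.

F0 = init (5 atoms)
F1 = F0 ∪ {inpos(a), inpos(b), inpos(c), inpos(e), linked(d), marked(d)}  (11 atoms)
F2 = F1 ∪ {linked(a), linked(b), linked(c), linked(e), marked(a), marked(b), marked(c), marked(e)}  (19 atoms)
goal ⊆ F2  ⇒  h_max = 2

2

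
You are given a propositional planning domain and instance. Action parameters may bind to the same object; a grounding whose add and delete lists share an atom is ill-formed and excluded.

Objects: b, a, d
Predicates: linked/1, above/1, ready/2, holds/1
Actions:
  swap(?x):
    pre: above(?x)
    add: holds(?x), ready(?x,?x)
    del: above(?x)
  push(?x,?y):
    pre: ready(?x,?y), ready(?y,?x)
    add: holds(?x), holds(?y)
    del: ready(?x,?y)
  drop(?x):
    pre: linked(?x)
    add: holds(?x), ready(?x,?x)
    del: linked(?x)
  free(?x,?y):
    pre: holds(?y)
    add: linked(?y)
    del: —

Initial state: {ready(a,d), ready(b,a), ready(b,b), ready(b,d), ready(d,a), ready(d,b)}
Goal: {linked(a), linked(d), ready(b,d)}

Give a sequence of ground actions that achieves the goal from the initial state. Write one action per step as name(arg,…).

push(a,d); free(b,a); free(b,d)

1. push(a,d)  →  {holds(a), holds(d), ready(b,a), ready(b,b), ready(b,d), ready(d,a), ready(d,b)}
2. free(b,a)  →  {holds(a), holds(d), linked(a), ready(b,a), ready(b,b), ready(b,d), ready(d,a), ready(d,b)}
3. free(b,d)  →  {holds(a), holds(d), linked(a), linked(d), ready(b,a), ready(b,b), ready(b,d), ready(d,a), ready(d,b)}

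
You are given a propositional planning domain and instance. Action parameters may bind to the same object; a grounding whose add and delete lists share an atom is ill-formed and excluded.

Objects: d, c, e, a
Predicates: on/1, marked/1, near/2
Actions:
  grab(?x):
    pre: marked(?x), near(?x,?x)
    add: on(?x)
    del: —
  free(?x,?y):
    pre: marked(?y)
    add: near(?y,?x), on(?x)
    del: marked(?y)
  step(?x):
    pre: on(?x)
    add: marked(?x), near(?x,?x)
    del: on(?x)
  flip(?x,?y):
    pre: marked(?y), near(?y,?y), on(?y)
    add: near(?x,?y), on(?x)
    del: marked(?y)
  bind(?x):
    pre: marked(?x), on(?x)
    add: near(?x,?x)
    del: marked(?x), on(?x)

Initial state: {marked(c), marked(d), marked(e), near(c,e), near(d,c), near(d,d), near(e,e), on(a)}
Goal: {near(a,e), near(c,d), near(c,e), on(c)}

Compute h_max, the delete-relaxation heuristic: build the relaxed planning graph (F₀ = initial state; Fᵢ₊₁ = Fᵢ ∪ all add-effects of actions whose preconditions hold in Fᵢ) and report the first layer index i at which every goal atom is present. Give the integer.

F0 = init (8 atoms)
F1 = F0 ∪ {marked(a), near(a,a), near(c,a), near(c,c), near(c,d), near(d,a), near(d,e), near(e,a), near(e,c), near(e,d), on(c), on(d), on(e)}  (21 atoms)
F2 = F1 ∪ {near(a,c), near(a,d), near(a,e)}  (24 atoms)
goal ⊆ F2  ⇒  h_max = 2

2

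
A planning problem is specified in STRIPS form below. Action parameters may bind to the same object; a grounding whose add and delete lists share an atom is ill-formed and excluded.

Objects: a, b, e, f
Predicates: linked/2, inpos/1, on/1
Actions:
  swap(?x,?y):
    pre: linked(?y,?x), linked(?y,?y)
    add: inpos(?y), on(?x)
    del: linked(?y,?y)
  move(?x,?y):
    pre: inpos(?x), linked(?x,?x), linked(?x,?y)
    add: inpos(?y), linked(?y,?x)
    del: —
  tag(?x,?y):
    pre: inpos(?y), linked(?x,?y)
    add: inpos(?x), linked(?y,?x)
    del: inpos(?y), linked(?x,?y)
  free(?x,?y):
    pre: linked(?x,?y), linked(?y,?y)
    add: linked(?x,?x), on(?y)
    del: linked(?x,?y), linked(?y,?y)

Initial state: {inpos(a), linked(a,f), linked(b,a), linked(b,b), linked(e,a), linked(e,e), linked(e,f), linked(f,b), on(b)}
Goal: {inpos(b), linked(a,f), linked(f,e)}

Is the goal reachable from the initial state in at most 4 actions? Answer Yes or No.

1. swap(a,b)  →  {inpos(a), inpos(b), linked(a,f), linked(b,a), linked(e,a), linked(e,e), linked(e,f), linked(f,b), on(a), on(b)}
2. tag(e,a)  →  {inpos(b), inpos(e), linked(a,e), linked(a,f), linked(b,a), linked(e,e), linked(e,f), linked(f,b), on(a), on(b)}
3. move(e,f)  →  {inpos(b), inpos(e), inpos(f), linked(a,e), linked(a,f), linked(b,a), linked(e,e), linked(e,f), linked(f,b), linked(f,e), on(a), on(b)}
optimal plan length = 3; 3 ≤ 4

Yes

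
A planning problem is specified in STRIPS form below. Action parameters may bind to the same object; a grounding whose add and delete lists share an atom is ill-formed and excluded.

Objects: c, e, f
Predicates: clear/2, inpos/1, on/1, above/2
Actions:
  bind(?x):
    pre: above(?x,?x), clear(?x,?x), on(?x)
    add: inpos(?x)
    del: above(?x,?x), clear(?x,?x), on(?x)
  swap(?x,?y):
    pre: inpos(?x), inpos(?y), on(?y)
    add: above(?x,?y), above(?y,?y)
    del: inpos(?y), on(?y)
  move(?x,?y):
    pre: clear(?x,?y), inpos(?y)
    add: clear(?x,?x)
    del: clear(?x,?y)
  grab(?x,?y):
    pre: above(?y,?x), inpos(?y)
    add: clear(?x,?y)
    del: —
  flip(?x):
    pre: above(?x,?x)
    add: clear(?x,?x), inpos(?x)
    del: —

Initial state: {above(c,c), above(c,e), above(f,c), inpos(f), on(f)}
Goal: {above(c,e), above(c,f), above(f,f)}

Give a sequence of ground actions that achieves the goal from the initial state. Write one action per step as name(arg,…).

flip(c); swap(c,f)

1. flip(c)  →  {above(c,c), above(c,e), above(f,c), clear(c,c), inpos(c), inpos(f), on(f)}
2. swap(c,f)  →  {above(c,c), above(c,e), above(c,f), above(f,c), above(f,f), clear(c,c), inpos(c)}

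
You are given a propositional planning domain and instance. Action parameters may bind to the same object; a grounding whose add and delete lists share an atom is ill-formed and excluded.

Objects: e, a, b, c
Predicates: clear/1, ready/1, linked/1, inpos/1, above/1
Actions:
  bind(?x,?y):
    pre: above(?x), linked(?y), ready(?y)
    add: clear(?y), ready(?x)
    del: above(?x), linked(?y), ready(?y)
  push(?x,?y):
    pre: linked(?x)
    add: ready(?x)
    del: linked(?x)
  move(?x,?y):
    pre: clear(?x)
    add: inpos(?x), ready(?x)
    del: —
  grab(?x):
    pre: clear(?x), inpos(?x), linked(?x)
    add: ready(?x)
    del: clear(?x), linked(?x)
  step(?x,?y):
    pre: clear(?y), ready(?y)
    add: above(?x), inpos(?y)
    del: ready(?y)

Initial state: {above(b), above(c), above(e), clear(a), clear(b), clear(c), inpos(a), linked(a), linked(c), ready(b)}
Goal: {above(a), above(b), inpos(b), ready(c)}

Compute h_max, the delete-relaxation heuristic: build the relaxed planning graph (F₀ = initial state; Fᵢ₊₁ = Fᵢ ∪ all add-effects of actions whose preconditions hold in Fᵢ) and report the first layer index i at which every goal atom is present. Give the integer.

1

F0 = init (10 atoms)
F1 = F0 ∪ {above(a), inpos(b), inpos(c), ready(a), ready(c)}  (15 atoms)
goal ⊆ F1  ⇒  h_max = 1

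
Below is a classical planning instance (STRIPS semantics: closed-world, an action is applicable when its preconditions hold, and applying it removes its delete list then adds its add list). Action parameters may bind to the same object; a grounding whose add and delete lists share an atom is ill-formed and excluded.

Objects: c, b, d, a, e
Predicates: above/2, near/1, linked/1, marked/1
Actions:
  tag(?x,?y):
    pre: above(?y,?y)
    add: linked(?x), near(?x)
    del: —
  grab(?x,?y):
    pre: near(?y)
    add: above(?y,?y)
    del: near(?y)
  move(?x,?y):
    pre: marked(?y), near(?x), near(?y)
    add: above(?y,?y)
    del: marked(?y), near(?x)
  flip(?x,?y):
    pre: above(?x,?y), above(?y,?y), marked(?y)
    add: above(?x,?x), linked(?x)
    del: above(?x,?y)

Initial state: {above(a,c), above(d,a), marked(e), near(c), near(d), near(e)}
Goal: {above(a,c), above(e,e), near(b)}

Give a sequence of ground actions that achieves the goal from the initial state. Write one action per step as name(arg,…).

1. grab(c,e)  →  {above(a,c), above(d,a), above(e,e), marked(e), near(c), near(d)}
2. tag(b,e)  →  {above(a,c), above(d,a), above(e,e), linked(b), marked(e), near(b), near(c), near(d)}

grab(c,e); tag(b,e)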